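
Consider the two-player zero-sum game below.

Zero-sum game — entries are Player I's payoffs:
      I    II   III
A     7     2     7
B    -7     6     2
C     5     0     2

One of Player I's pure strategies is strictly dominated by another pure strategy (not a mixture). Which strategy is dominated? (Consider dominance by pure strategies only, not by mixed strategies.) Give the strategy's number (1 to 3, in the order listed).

Compare C with A: 7 > 5, 2 > 0, 7 > 2.
So A strictly dominates C for Player I; C is strictly dominated.

3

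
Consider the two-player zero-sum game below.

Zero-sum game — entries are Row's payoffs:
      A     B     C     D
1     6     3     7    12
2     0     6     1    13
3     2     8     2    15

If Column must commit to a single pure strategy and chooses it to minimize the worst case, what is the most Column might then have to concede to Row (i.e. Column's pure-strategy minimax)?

The worst case (largest entry) in each column is A: 6, B: 8, C: 7, D: 15.
The best (smallest) of these is 6.

6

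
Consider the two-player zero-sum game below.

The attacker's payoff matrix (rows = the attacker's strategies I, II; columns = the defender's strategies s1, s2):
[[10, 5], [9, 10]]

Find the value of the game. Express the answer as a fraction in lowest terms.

55/6

Row minima are 5 and 9, so the attacker's maximin is 9; column maxima are 10 and 10, so the defender's minimax is 10. These differ, so the equilibrium is in mixed strategies.
Let the attacker play I with probability p. The defender is indifferent when 10p + 9(1−p) = 5p + 10(1−p), giving p = 1/6.
Let the defender play s1 with probability q. The attacker is indifferent when 10q + 5(1−q) = 9q + 10(1−q), giving q = 5/6.
The value is 10·(5/6) + (5)·(1/6) = 55/6.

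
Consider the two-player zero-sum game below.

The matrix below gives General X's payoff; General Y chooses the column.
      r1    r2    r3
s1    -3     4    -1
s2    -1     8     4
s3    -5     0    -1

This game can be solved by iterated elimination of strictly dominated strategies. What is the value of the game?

-1

Column r2 is strictly dominated by r1 for General Y (-3<4, -1<8, -5<0); eliminate r2.
Column r3 is strictly dominated by r1 for General Y (-3<-1, -1<4, -5<-1); eliminate r3.
Row s3 is strictly dominated by row s1 (-3>-5); eliminate s3.
Row s1 is strictly dominated by row s2 (-1>-3); eliminate s1.
Only (s2, r1) remains, with payoff -1.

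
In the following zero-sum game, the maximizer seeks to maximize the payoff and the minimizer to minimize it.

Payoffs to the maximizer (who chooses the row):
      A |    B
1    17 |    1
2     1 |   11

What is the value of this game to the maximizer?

Row minima are 1 and 1, so the maximizer's maximin is 1; column maxima are 17 and 11, so the minimizer's minimax is 11. These differ, so the equilibrium is in mixed strategies.
Let the maximizer play 1 with probability p. The minimizer is indifferent when 17p + (1−p) = p + 11(1−p), giving p = 5/13.
Let the minimizer play A with probability q. The maximizer is indifferent when 17q + (1−q) = q + 11(1−q), giving q = 5/13.
The value is 17·(5/13) + (1)·(8/13) = 93/13.

93/13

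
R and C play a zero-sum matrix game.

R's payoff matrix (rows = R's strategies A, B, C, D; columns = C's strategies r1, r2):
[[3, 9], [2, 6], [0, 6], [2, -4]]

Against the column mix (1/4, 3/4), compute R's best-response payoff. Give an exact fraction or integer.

15/2

A: (3)·(1/4) + (9)·(3/4) = 15/2.
B: (2)·(1/4) + (6)·(3/4) = 5.
C: (0)·(1/4) + (6)·(3/4) = 9/2.
D: (2)·(1/4) + (-4)·(3/4) = -5/2.
The best pure response is A with expected payoff 15/2.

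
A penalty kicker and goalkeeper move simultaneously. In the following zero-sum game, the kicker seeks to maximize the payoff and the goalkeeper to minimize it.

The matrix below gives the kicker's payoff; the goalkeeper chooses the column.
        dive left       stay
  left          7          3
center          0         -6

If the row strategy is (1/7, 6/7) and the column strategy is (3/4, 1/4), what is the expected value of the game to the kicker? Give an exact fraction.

Against (3/4, 1/4), each row's expected payoff is left: 6; center: -3/2.
Taking the (1/7, 6/7)-weighted average: (1/7)·(6) + (6/7)·(-3/2) = -3/7.

-3/7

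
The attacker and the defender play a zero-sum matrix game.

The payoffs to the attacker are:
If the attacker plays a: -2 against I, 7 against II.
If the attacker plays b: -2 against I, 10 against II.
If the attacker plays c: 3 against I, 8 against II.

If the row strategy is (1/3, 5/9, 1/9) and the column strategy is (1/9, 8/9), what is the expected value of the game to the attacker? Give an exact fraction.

Against (1/9, 8/9), each row's expected payoff is a: 6; b: 26/3; c: 67/9.
Taking the (1/3, 5/9, 1/9)-weighted average: (1/3)·(6) + (5/9)·(26/3) + (1/9)·(67/9) = 619/81.

619/81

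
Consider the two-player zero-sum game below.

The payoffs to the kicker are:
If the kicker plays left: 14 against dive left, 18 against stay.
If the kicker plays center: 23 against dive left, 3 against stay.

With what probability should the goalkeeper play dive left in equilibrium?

Row minima are 14 and 3, so the kicker's maximin is 14; column maxima are 23 and 18, so the goalkeeper's minimax is 18. These differ, so the equilibrium is in mixed strategies.
Let the goalkeeper play dive left with probability q. The kicker is indifferent when 14q + 18(1−q) = 23q + 3(1−q), giving q = 5/8.

5/8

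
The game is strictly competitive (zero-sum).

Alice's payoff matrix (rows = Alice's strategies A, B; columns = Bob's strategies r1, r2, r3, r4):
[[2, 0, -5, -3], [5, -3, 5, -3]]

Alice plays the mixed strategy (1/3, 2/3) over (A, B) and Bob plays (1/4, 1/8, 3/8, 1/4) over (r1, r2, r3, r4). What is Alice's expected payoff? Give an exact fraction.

5/8

Against (1/4, 1/8, 3/8, 1/4), each row's expected payoff is A: -17/8; B: 2.
Taking the (1/3, 2/3)-weighted average: (1/3)·(-17/8) + (2/3)·(2) = 5/8.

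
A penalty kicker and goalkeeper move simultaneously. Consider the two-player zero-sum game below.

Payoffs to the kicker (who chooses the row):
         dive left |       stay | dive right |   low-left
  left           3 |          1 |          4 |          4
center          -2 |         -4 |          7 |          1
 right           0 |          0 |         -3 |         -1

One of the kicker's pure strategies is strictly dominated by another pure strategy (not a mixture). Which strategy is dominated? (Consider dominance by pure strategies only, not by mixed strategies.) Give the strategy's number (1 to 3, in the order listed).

3

Compare right with left: 3 > 0, 1 > 0, 4 > -3, 4 > -1.
So left strictly dominates right for the kicker; right is strictly dominated.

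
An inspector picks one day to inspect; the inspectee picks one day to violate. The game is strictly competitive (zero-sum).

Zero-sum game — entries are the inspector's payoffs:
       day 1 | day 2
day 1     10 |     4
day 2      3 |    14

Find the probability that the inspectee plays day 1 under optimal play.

Row minima are 4 and 3, so the inspector's maximin is 4; column maxima are 10 and 14, so the inspectee's minimax is 10. These differ, so the equilibrium is in mixed strategies.
Let the inspectee play day 1 with probability q. The inspector is indifferent when 10q + 4(1−q) = 3q + 14(1−q), giving q = 10/17.

10/17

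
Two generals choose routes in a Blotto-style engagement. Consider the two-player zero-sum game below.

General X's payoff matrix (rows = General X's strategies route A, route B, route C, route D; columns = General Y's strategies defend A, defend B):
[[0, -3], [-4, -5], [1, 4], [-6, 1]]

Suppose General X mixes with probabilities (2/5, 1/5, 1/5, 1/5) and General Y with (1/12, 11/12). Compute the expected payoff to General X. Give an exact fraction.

-5/4

Against (1/12, 11/12), each row's expected payoff is route A: -11/4; route B: -59/12; route C: 15/4; route D: 5/12.
Taking the (2/5, 1/5, 1/5, 1/5)-weighted average: (2/5)·(-11/4) + (1/5)·(-59/12) + (1/5)·(15/4) + (1/5)·(5/12) = -5/4.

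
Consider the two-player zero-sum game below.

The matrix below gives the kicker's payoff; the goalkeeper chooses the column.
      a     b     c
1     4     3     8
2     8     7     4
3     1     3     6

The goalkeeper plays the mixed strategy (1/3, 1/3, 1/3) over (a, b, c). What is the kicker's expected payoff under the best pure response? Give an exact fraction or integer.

19/3

1: (4)·(1/3) + (3)·(1/3) + (8)·(1/3) = 5.
2: (8)·(1/3) + (7)·(1/3) + (4)·(1/3) = 19/3.
3: (1)·(1/3) + (3)·(1/3) + (6)·(1/3) = 10/3.
The best pure response is 2 with expected payoff 19/3.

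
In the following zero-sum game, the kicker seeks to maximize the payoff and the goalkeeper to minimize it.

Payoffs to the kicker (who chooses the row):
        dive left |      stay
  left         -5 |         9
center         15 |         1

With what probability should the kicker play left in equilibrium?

Row minima are -5 and 1, so the kicker's maximin is 1; column maxima are 15 and 9, so the goalkeeper's minimax is 9. These differ, so the equilibrium is in mixed strategies.
Let the kicker play left with probability p. The goalkeeper is indifferent when −5p + 15(1−p) = 9p + (1−p), giving p = 1/2.

1/2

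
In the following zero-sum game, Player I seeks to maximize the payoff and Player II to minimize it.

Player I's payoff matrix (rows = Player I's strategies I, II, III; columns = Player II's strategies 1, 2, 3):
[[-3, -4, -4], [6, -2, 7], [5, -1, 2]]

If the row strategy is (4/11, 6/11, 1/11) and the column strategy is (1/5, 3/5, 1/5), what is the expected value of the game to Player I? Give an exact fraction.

Against (1/5, 3/5, 1/5), each row's expected payoff is I: -19/5; II: 7/5; III: 4/5.
Taking the (4/11, 6/11, 1/11)-weighted average: (4/11)·(-19/5) + (6/11)·(7/5) + (1/11)·(4/5) = -6/11.

-6/11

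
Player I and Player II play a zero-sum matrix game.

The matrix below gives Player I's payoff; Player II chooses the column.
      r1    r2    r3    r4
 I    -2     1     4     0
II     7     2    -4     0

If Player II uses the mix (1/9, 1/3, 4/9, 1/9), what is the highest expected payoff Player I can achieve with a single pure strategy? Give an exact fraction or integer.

17/9

I: (-2)·(1/9) + (1)·(1/3) + (4)·(4/9) + (0)·(1/9) = 17/9.
II: (7)·(1/9) + (2)·(1/3) + (-4)·(4/9) + (0)·(1/9) = -1/3.
The best pure response is I with expected payoff 17/9.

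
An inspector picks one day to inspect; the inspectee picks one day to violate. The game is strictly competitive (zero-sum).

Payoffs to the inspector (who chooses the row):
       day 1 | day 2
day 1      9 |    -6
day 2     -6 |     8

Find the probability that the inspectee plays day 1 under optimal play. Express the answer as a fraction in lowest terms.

14/29

Row minima are -6 and -6, so the inspector's maximin is -6; column maxima are 9 and 8, so the inspectee's minimax is 8. These differ, so the equilibrium is in mixed strategies.
Let the inspectee play day 1 with probability q. The inspector is indifferent when 9q − 6(1−q) = −6q + 8(1−q), giving q = 14/29.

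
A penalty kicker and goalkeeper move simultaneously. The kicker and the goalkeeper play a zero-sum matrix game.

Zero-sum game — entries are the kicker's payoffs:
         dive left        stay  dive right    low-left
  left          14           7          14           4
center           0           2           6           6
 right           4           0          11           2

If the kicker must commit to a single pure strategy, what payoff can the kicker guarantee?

4

The worst-case payoff for each row is left: 4, center: 0, right: 0.
The best of these is 4.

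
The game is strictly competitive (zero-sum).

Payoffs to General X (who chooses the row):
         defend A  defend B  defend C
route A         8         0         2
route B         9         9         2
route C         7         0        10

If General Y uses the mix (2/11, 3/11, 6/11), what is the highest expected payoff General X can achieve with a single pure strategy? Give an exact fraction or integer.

route A: (8)·(2/11) + (0)·(3/11) + (2)·(6/11) = 28/11.
route B: (9)·(2/11) + (9)·(3/11) + (2)·(6/11) = 57/11.
route C: (7)·(2/11) + (0)·(3/11) + (10)·(6/11) = 74/11.
The best pure response is route C with expected payoff 74/11.

74/11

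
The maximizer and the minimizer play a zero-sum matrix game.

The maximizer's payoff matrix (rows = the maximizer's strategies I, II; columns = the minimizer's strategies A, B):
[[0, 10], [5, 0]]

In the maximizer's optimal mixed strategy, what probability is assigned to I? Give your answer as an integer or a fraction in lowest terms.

1/3

Row minima are 0 and 0, so the maximizer's maximin is 0; column maxima are 5 and 10, so the minimizer's minimax is 5. These differ, so the equilibrium is in mixed strategies.
Let the maximizer play I with probability p. The minimizer is indifferent when 5(1−p) = 10p, giving p = 1/3.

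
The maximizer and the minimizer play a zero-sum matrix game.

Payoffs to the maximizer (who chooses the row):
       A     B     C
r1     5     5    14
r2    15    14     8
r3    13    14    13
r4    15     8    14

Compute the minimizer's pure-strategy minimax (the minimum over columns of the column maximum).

14

The worst case (largest entry) in each column is A: 15, B: 14, C: 14.
The best (smallest) of these is 14.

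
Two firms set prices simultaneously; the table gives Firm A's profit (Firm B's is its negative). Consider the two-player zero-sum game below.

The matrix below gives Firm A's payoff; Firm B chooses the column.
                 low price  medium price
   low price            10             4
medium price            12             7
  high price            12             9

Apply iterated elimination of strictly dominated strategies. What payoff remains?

Row low price is strictly dominated by row medium price (12>10, 7>4); eliminate low price.
Column low price is strictly dominated by medium price for Firm B (7<12, 9<12); eliminate low price.
Row medium price is strictly dominated by row high price (9>7); eliminate medium price.
Only (high price, medium price) remains, with payoff 9.

9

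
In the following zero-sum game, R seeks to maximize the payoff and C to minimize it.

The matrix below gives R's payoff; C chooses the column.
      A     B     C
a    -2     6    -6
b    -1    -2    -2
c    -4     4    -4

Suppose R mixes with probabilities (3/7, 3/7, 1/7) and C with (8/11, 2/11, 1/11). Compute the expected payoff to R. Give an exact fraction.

-100/77

Against (8/11, 2/11, 1/11), each row's expected payoff is a: -10/11; b: -14/11; c: -28/11.
Taking the (3/7, 3/7, 1/7)-weighted average: (3/7)·(-10/11) + (3/7)·(-14/11) + (1/7)·(-28/11) = -100/77.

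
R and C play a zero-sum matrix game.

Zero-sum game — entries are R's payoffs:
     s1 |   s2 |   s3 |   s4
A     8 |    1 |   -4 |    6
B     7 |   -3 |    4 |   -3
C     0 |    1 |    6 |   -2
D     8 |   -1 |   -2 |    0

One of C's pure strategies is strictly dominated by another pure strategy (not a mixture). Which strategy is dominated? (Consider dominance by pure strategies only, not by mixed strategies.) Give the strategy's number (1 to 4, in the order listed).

C prefers columns that give R less. Compare s1 with s4: 6 < 8, -3 < 7, -2 < 0, 0 < 8.
So s4 strictly dominates s1 for C; s1 is strictly dominated.

1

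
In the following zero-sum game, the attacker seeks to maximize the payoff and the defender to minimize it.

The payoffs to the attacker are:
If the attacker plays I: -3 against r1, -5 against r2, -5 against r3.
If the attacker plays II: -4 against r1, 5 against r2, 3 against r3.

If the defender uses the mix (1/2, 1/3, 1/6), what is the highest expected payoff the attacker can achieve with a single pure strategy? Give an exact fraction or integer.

I: (-3)·(1/2) + (-5)·(1/3) + (-5)·(1/6) = -4.
II: (-4)·(1/2) + (5)·(1/3) + (3)·(1/6) = 1/6.
The best pure response is II with expected payoff 1/6.

1/6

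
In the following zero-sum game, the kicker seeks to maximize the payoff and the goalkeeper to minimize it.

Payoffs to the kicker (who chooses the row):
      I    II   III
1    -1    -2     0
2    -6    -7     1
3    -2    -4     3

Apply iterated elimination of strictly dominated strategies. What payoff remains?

-2

Column III is strictly dominated by I for the goalkeeper (-1<0, -6<1, -2<3); eliminate III.
Column I is strictly dominated by II for the goalkeeper (-2<-1, -7<-6, -4<-2); eliminate I.
Row 2 is strictly dominated by row 1 (-2>-7); eliminate 2.
Row 3 is strictly dominated by row 1 (-2>-4); eliminate 3.
Only (1, II) remains, with payoff -2.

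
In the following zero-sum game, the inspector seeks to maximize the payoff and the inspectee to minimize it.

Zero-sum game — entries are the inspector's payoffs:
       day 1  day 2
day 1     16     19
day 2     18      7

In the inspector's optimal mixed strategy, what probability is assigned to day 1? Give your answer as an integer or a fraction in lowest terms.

11/14

Row minima are 16 and 7, so the inspector's maximin is 16; column maxima are 18 and 19, so the inspectee's minimax is 18. These differ, so the equilibrium is in mixed strategies.
Let the inspector play day 1 with probability p. The inspectee is indifferent when 16p + 18(1−p) = 19p + 7(1−p), giving p = 11/14.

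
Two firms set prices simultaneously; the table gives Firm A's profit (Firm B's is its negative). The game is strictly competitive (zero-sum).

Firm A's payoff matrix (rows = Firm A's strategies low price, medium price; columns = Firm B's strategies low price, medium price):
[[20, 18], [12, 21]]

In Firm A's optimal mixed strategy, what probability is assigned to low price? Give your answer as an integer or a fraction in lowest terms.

9/11

Row minima are 18 and 12, so Firm A's maximin is 18; column maxima are 20 and 21, so Firm B's minimax is 20. These differ, so the equilibrium is in mixed strategies.
Let Firm A play low price with probability p. Firm B is indifferent when 20p + 12(1−p) = 18p + 21(1−p), giving p = 9/11.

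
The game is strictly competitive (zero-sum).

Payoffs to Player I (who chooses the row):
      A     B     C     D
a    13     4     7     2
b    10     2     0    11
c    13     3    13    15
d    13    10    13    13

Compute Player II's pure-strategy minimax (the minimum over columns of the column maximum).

10

The worst case (largest entry) in each column is A: 13, B: 10, C: 13, D: 15.
The best (smallest) of these is 10.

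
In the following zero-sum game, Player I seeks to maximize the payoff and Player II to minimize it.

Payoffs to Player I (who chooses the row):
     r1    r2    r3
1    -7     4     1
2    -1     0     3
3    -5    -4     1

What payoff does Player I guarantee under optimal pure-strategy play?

-1

Row minima: -7, -1, -5 → Player I's maximin is -1.
Column maxima: -1, 4, 3 → Player II's minimax is -1.
They coincide at (2, r1), so the value is -1.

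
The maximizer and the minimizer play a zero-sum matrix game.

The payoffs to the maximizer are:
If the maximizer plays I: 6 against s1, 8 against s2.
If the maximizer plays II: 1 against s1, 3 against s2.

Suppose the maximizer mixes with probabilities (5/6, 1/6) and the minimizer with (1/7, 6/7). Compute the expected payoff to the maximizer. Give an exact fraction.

Against (1/7, 6/7), each row's expected payoff is I: 54/7; II: 19/7.
Taking the (5/6, 1/6)-weighted average: (5/6)·(54/7) + (1/6)·(19/7) = 289/42.

289/42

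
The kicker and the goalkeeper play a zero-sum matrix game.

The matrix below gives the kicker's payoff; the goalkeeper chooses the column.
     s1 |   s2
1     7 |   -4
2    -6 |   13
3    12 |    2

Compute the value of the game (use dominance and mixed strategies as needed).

Row 1 is strictly dominated by row 3, so the kicker never plays it.
The remaining 2×2 game on (2, 3) × (s1, s2) has no saddle point. Let the kicker play 2 with probability p; indifference gives −6p + 12(1−p) = 13p + 2(1−p), so p = 10/29.
Similarly the goalkeeper's optimal q on s1 is 11/29, and the value is -6·(11/29) + (13)·(18/29) = 168/29.

168/29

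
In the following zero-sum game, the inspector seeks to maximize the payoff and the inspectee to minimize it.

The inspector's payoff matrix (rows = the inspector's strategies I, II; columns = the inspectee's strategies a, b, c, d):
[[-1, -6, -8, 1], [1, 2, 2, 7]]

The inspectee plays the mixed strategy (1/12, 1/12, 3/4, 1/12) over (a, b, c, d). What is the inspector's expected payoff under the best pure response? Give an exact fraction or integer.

I: (-1)·(1/12) + (-6)·(1/12) + (-8)·(3/4) + (1)·(1/12) = -13/2.
II: (1)·(1/12) + (2)·(1/12) + (2)·(3/4) + (7)·(1/12) = 7/3.
The best pure response is II with expected payoff 7/3.

7/3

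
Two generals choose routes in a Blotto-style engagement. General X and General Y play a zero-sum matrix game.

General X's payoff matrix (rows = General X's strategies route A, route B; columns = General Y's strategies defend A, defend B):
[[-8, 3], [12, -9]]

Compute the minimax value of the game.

-9/8

Row minima are -8 and -9, so General X's maximin is -8; column maxima are 12 and 3, so General Y's minimax is 3. These differ, so the equilibrium is in mixed strategies.
Let General X play route A with probability p. General Y is indifferent when −8p + 12(1−p) = 3p − 9(1−p), giving p = 21/32.
Let General Y play defend A with probability q. General X is indifferent when −8q + 3(1−q) = 12q − 9(1−q), giving q = 3/8.
The value is -8·(3/8) + (3)·(5/8) = -9/8.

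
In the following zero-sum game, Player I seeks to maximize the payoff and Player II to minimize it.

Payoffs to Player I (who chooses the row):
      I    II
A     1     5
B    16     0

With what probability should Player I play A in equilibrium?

4/5

Row minima are 1 and 0, so Player I's maximin is 1; column maxima are 16 and 5, so Player II's minimax is 5. These differ, so the equilibrium is in mixed strategies.
Let Player I play A with probability p. Player II is indifferent when p + 16(1−p) = 5p, giving p = 4/5.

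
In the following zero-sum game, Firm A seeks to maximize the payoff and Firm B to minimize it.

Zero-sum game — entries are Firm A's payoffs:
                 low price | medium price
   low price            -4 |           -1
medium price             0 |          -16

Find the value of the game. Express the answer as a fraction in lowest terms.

-64/19

Row minima are -4 and -16, so Firm A's maximin is -4; column maxima are 0 and -1, so Firm B's minimax is -1. These differ, so the equilibrium is in mixed strategies.
Let Firm A play low price with probability p. Firm B is indifferent when −4p = −p − 16(1−p), giving p = 16/19.
Let Firm B play low price with probability q. Firm A is indifferent when −4q − (1−q) = −16(1−q), giving q = 15/19.
The value is -4·(15/19) + (-1)·(4/19) = -64/19.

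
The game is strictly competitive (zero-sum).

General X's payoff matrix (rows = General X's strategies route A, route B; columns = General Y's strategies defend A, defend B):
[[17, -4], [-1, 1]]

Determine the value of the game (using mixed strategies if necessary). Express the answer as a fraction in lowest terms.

Row minima are -4 and -1, so General X's maximin is -1; column maxima are 17 and 1, so General Y's minimax is 1. These differ, so the equilibrium is in mixed strategies.
Let General X play route A with probability p. General Y is indifferent when 17p − (1−p) = −4p + (1−p), giving p = 2/23.
Let General Y play defend A with probability q. General X is indifferent when 17q − 4(1−q) = −q + (1−q), giving q = 5/23.
The value is 17·(5/23) + (-4)·(18/23) = 13/23.

13/23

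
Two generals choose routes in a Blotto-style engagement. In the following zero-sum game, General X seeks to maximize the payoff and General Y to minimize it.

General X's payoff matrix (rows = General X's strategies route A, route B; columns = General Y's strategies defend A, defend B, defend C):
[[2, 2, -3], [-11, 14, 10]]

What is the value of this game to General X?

Column defend B is strictly dominated by defend C for General Y (it gives General X more in every row).
The remaining 2×2 game on (route A, route B) × (defend A, defend C) has no saddle point. Let General X play route A with probability p; indifference gives 2p − 11(1−p) = −3p + 10(1−p), so p = 21/26.
Similarly General Y's optimal q on defend A is 1/2, and the value is 2·(1/2) + (-3)·(1/2) = -1/2.

-1/2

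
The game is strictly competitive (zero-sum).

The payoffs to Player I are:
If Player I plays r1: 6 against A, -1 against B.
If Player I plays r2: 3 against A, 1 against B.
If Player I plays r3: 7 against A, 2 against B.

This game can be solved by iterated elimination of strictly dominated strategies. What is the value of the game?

Column A is strictly dominated by B for Player II (-1<6, 1<3, 2<7); eliminate A.
Row r1 is strictly dominated by row r2 (1>-1); eliminate r1.
Row r2 is strictly dominated by row r3 (2>1); eliminate r2.
Only (r3, B) remains, with payoff 2.

2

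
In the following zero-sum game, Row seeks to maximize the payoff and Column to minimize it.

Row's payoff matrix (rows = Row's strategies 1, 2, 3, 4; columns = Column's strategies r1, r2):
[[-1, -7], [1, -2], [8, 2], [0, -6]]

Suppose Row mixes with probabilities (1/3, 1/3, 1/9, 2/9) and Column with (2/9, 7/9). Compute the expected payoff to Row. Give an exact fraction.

-3

Against (2/9, 7/9), each row's expected payoff is 1: -17/3; 2: -4/3; 3: 10/3; 4: -14/3.
Taking the (1/3, 1/3, 1/9, 2/9)-weighted average: (1/3)·(-17/3) + (1/3)·(-4/3) + (1/9)·(10/3) + (2/9)·(-14/3) = -3.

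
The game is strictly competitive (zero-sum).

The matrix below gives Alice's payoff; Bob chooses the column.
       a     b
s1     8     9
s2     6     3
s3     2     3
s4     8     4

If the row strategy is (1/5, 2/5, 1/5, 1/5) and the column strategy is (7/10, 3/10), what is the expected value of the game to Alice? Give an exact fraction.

138/25

Against (7/10, 3/10), each row's expected payoff is s1: 83/10; s2: 51/10; s3: 23/10; s4: 34/5.
Taking the (1/5, 2/5, 1/5, 1/5)-weighted average: (1/5)·(83/10) + (2/5)·(51/10) + (1/5)·(23/10) + (1/5)·(34/5) = 138/25.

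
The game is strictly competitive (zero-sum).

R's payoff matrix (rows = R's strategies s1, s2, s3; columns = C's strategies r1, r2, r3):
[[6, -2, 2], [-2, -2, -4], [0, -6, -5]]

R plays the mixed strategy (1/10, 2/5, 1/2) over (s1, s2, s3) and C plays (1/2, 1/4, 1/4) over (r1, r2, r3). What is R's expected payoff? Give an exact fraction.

Against (1/2, 1/4, 1/4), each row's expected payoff is s1: 3; s2: -5/2; s3: -11/4.
Taking the (1/10, 2/5, 1/2)-weighted average: (1/10)·(3) + (2/5)·(-5/2) + (1/2)·(-11/4) = -83/40.

-83/40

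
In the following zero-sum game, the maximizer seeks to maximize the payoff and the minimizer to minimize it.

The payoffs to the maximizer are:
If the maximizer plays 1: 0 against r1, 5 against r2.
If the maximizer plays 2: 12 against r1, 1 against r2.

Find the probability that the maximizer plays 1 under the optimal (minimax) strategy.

11/16

Row minima are 0 and 1, so the maximizer's maximin is 1; column maxima are 12 and 5, so the minimizer's minimax is 5. These differ, so the equilibrium is in mixed strategies.
Let the maximizer play 1 with probability p. The minimizer is indifferent when 12(1−p) = 5p + (1−p), giving p = 11/16.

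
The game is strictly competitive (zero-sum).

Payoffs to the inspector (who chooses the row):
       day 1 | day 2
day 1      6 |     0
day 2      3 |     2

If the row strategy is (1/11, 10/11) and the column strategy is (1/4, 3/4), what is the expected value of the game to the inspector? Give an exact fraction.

24/11

Against (1/4, 3/4), each row's expected payoff is day 1: 3/2; day 2: 9/4.
Taking the (1/11, 10/11)-weighted average: (1/11)·(3/2) + (10/11)·(9/4) = 24/11.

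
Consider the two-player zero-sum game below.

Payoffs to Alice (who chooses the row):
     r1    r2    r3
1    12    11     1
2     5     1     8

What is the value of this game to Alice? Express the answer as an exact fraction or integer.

Column r1 is strictly dominated by r2 for Bob (it gives Alice more in every row).
The remaining 2×2 game on (1, 2) × (r2, r3) has no saddle point. Let Alice play 1 with probability p; indifference gives 11p + (1−p) = p + 8(1−p), so p = 7/17.
Similarly Bob's optimal q on r2 is 7/17, and the value is 11·(7/17) + (1)·(10/17) = 87/17.

87/17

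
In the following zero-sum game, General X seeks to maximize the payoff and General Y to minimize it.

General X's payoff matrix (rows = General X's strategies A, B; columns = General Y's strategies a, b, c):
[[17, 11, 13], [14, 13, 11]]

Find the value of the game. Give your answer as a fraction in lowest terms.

12

Column a is strictly dominated by b for General Y (it gives General X more in every row).
The remaining 2×2 game on (A, B) × (b, c) has no saddle point. Let General X play A with probability p; indifference gives 11p + 13(1−p) = 13p + 11(1−p), so p = 1/2.
Similarly General Y's optimal q on b is 1/2, and the value is 11·(1/2) + (13)·(1/2) = 12.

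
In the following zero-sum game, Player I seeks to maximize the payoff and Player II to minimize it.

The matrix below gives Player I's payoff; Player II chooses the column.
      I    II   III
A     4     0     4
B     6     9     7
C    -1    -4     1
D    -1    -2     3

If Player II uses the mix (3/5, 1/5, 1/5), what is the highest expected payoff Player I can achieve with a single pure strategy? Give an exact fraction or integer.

A: (4)·(3/5) + (0)·(1/5) + (4)·(1/5) = 16/5.
B: (6)·(3/5) + (9)·(1/5) + (7)·(1/5) = 34/5.
C: (-1)·(3/5) + (-4)·(1/5) + (1)·(1/5) = -6/5.
D: (-1)·(3/5) + (-2)·(1/5) + (3)·(1/5) = -2/5.
The best pure response is B with expected payoff 34/5.

34/5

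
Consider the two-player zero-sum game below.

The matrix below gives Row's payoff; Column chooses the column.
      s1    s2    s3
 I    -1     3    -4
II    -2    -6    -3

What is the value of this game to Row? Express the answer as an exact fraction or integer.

Column s1 is strictly dominated by s3 for Column (it gives Row more in every row).
The remaining 2×2 game on (I, II) × (s2, s3) has no saddle point. Let Row play I with probability p; indifference gives 3p − 6(1−p) = −4p − 3(1−p), so p = 3/10.
Similarly Column's optimal q on s2 is 1/10, and the value is 3·(1/10) + (-4)·(9/10) = -33/10.

-33/10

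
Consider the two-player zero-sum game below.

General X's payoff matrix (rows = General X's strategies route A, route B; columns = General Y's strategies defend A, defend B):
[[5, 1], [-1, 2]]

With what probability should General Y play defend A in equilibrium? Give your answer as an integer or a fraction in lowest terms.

1/7

Row minima are 1 and -1, so General X's maximin is 1; column maxima are 5 and 2, so General Y's minimax is 2. These differ, so the equilibrium is in mixed strategies.
Let General Y play defend A with probability q. General X is indifferent when 5q + (1−q) = −q + 2(1−q), giving q = 1/7.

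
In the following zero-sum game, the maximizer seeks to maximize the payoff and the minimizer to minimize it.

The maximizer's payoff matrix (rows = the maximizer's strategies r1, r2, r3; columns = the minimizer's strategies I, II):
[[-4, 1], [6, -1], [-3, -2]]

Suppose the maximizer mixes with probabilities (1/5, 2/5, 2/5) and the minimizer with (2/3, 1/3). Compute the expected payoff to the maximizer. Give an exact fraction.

Against (2/3, 1/3), each row's expected payoff is r1: -7/3; r2: 11/3; r3: -8/3.
Taking the (1/5, 2/5, 2/5)-weighted average: (1/5)·(-7/3) + (2/5)·(11/3) + (2/5)·(-8/3) = -1/15.

-1/15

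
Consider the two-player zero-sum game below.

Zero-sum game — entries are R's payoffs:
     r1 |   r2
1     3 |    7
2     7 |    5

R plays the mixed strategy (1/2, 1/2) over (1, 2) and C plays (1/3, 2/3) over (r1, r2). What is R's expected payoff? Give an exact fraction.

17/3

Against (1/3, 2/3), each row's expected payoff is 1: 17/3; 2: 17/3.
Taking the (1/2, 1/2)-weighted average: (1/2)·(17/3) + (1/2)·(17/3) = 17/3.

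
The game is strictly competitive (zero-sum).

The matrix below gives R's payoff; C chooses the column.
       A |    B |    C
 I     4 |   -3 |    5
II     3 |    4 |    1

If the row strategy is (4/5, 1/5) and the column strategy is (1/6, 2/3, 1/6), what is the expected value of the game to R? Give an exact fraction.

4/15

Against (1/6, 2/3, 1/6), each row's expected payoff is I: -1/2; II: 10/3.
Taking the (4/5, 1/5)-weighted average: (4/5)·(-1/2) + (1/5)·(10/3) = 4/15.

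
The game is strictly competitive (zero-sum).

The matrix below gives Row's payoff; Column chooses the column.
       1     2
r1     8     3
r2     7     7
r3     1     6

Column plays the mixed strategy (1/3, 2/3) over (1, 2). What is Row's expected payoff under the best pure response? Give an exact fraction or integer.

r1: (8)·(1/3) + (3)·(2/3) = 14/3.
r2: (7)·(1/3) + (7)·(2/3) = 7.
r3: (1)·(1/3) + (6)·(2/3) = 13/3.
The best pure response is r2 with expected payoff 7.

7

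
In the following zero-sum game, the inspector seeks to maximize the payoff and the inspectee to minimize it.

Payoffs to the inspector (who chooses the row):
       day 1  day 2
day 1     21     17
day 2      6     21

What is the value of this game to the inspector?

339/19

Row minima are 17 and 6, so the inspector's maximin is 17; column maxima are 21 and 21, so the inspectee's minimax is 21. These differ, so the equilibrium is in mixed strategies.
Let the inspector play day 1 with probability p. The inspectee is indifferent when 21p + 6(1−p) = 17p + 21(1−p), giving p = 15/19.
Let the inspectee play day 1 with probability q. The inspector is indifferent when 21q + 17(1−q) = 6q + 21(1−q), giving q = 4/19.
The value is 21·(4/19) + (17)·(15/19) = 339/19.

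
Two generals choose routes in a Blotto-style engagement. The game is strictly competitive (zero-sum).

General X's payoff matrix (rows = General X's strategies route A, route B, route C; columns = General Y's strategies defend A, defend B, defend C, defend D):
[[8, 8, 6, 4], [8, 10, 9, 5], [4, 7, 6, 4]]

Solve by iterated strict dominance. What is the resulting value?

Row route C is strictly dominated by row route B (8>4, 10>7, 9>6, 5>4); eliminate route C.
Column defend B is strictly dominated by defend C for General Y (6<8, 9<10); eliminate defend B.
Column defend C is strictly dominated by defend D for General Y (4<6, 5<9); eliminate defend C.
Column defend A is strictly dominated by defend D for General Y (4<8, 5<8); eliminate defend A.
Row route A is strictly dominated by row route B (5>4); eliminate route A.
Only (route B, defend D) remains, with payoff 5.

5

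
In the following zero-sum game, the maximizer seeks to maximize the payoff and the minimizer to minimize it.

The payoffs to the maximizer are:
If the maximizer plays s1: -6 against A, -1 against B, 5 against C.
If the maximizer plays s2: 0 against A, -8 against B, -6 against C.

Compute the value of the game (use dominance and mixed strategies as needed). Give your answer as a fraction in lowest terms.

-48/13

Column C is strictly dominated by B for the minimizer (it gives the maximizer more in every row).
The remaining 2×2 game on (s1, s2) × (A, B) has no saddle point. Let the maximizer play s1 with probability p; indifference gives −6p = −p − 8(1−p), so p = 8/13.
Similarly the minimizer's optimal q on A is 7/13, and the value is -6·(7/13) + (-1)·(6/13) = -48/13.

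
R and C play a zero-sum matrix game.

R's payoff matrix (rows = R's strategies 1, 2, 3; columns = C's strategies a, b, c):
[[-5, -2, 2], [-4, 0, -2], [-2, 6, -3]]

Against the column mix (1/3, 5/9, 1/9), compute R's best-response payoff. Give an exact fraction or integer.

1: (-5)·(1/3) + (-2)·(5/9) + (2)·(1/9) = -23/9.
2: (-4)·(1/3) + (0)·(5/9) + (-2)·(1/9) = -14/9.
3: (-2)·(1/3) + (6)·(5/9) + (-3)·(1/9) = 7/3.
The best pure response is 3 with expected payoff 7/3.

7/3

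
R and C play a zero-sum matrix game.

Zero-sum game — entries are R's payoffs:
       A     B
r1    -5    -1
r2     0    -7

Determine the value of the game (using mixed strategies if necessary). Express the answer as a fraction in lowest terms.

Row minima are -5 and -7, so R's maximin is -5; column maxima are 0 and -1, so C's minimax is -1. These differ, so the equilibrium is in mixed strategies.
Let R play r1 with probability p. C is indifferent when −5p = −p − 7(1−p), giving p = 7/11.
Let C play A with probability q. R is indifferent when −5q − (1−q) = −7(1−q), giving q = 6/11.
The value is -5·(6/11) + (-1)·(5/11) = -35/11.

-35/11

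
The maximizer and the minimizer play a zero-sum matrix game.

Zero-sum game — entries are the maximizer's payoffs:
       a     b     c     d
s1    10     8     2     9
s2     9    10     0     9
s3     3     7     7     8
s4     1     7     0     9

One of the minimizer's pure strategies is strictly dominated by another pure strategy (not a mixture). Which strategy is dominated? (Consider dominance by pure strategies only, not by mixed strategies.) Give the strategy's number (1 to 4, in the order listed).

4

The minimizer prefers columns that give the maximizer less. Compare d with c: 2 < 9, 0 < 9, 7 < 8, 0 < 9.
So c strictly dominates d for the minimizer; d is strictly dominated.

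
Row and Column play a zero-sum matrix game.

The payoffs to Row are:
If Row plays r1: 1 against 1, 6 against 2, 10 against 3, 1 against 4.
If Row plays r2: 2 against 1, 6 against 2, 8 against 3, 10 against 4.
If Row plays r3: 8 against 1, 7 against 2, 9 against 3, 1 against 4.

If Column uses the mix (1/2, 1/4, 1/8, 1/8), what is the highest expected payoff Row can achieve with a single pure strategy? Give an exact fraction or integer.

7

r1: (1)·(1/2) + (6)·(1/4) + (10)·(1/8) + (1)·(1/8) = 27/8.
r2: (2)·(1/2) + (6)·(1/4) + (8)·(1/8) + (10)·(1/8) = 19/4.
r3: (8)·(1/2) + (7)·(1/4) + (9)·(1/8) + (1)·(1/8) = 7.
The best pure response is r3 with expected payoff 7.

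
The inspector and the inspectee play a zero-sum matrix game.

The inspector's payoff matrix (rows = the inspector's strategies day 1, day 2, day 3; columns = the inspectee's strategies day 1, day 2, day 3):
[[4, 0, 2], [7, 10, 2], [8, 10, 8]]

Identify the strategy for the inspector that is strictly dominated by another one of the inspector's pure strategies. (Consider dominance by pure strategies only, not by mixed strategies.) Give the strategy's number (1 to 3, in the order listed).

1

Compare day 1 with day 3: 8 > 4, 10 > 0, 8 > 2.
So day 3 strictly dominates day 1 for the inspector; day 1 is strictly dominated.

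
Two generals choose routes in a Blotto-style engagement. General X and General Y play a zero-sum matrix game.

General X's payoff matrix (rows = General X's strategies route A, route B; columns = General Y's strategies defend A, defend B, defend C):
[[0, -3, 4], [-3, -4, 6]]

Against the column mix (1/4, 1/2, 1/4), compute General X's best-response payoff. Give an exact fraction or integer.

-1/2

route A: (0)·(1/4) + (-3)·(1/2) + (4)·(1/4) = -1/2.
route B: (-3)·(1/4) + (-4)·(1/2) + (6)·(1/4) = -5/4.
The best pure response is route A with expected payoff -1/2.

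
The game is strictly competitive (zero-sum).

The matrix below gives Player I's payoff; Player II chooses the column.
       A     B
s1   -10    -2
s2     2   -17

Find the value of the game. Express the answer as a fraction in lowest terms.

Row minima are -10 and -17, so Player I's maximin is -10; column maxima are 2 and -2, so Player II's minimax is -2. These differ, so the equilibrium is in mixed strategies.
Let Player I play s1 with probability p. Player II is indifferent when −10p + 2(1−p) = −2p − 17(1−p), giving p = 19/27.
Let Player II play A with probability q. Player I is indifferent when −10q − 2(1−q) = 2q − 17(1−q), giving q = 5/9.
The value is -10·(5/9) + (-2)·(4/9) = -58/9.

-58/9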